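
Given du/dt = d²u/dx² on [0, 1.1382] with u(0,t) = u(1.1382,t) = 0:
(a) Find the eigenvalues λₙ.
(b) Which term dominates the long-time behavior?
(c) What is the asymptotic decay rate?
Eigenvalues: λₙ = n²π²/1.1382².
First three modes:
  n=1: λ₁ = π²/1.1382² ≈ 7.618
  n=2: λ₂ = 4π²/1.1382² ≈ 30.474 (4× faster decay)
  n=3: λ₃ = 9π²/1.1382² ≈ 68.565 (9× faster decay)
As t → ∞, higher modes decay exponentially faster. The n=1 mode dominates: u ~ c₁ sin(πx/1.1382) e^{-λ₁t}.
Decay rate: λ₁ = π²/1.1382² ≈ 7.618.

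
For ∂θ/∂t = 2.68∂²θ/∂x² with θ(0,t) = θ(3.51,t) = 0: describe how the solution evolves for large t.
θ → 0. Heat diffuses out through both boundaries.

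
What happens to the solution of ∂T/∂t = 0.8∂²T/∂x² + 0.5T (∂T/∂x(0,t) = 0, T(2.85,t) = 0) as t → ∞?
T grows unboundedly. Reaction dominates diffusion (r=0.5 > κπ²/(4L²)≈0.24); solution grows exponentially.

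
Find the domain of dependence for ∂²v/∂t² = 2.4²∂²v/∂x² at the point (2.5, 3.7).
Domain of dependence: [-6.38, 11.38]. Signals travel at speed 2.4, so data within |x - 2.5| ≤ 2.4·3.7 = 8.88 can reach the point.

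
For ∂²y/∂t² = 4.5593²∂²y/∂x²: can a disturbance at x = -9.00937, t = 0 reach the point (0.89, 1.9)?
No. The domain of dependence is [-7.77267, 9.55267], and -9.00937 is outside this interval.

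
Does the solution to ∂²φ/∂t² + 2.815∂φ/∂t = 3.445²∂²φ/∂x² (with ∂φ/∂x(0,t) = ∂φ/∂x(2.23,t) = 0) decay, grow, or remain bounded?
φ → constant (steady state). Damping (γ=2.815) dissipates the nonconstant modes; with Neumann BCs the spatial average obeys M''+γM'=0 and tends to a finite limit.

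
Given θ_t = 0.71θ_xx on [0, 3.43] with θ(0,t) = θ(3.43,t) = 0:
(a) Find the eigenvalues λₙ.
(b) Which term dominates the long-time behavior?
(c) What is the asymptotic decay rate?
Eigenvalues: λₙ = 0.71n²π²/3.43².
First three modes:
  n=1: λ₁ = 0.71π²/3.43² ≈ 0.596
  n=2: λ₂ = 2.84π²/3.43² ≈ 2.382 (4× faster decay)
  n=3: λ₃ = 6.39π²/3.43² ≈ 5.361 (9× faster decay)
As t → ∞, higher modes decay exponentially faster. The n=1 mode dominates: θ ~ c₁ sin(πx/3.43) e^{-λ₁t}.
Decay rate: λ₁ = 0.71π²/3.43² ≈ 0.596.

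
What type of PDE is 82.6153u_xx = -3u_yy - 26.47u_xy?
Rewriting in standard form: 82.6153u_xx + 26.47u_xy + 3u_yy = 0. With A = 82.6153, B = 26.47, C = 3, the discriminant is -290.7227. This is an elliptic PDE.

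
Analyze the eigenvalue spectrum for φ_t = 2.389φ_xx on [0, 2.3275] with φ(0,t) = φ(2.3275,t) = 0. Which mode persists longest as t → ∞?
Eigenvalues: λₙ = 2.389n²π²/2.3275².
First three modes:
  n=1: λ₁ = 2.389π²/2.3275² ≈ 4.352
  n=2: λ₂ = 9.556π²/2.3275² ≈ 17.41 (4× faster decay)
  n=3: λ₃ = 21.501π²/2.3275² ≈ 39.172 (9× faster decay)
As t → ∞, higher modes decay exponentially faster. The n=1 mode dominates: φ ~ c₁ sin(πx/2.3275) e^{-λ₁t}.
Decay rate: λ₁ = 2.389π²/2.3275² ≈ 4.352.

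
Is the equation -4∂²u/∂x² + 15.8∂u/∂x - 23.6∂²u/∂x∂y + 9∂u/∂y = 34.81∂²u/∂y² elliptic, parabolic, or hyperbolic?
Rewriting in standard form: -4∂²u/∂x² - 23.6∂²u/∂x∂y - 34.81∂²u/∂y² + 15.8∂u/∂x + 9∂u/∂y = 0. Computing B² - 4AC with A = -4, B = -23.6, C = -34.81: discriminant = 0 (zero). Answer: parabolic.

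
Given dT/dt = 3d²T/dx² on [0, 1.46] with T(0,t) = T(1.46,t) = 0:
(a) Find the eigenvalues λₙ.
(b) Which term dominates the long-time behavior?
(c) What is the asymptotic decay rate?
Eigenvalues: λₙ = 3n²π²/1.46².
First three modes:
  n=1: λ₁ = 3π²/1.46² ≈ 13.89
  n=2: λ₂ = 12π²/1.46² ≈ 55.562 (4× faster decay)
  n=3: λ₃ = 27π²/1.46² ≈ 125.014 (9× faster decay)
As t → ∞, higher modes decay exponentially faster. The n=1 mode dominates: T ~ c₁ sin(πx/1.46) e^{-λ₁t}.
Decay rate: λ₁ = 3π²/1.46² ≈ 13.89.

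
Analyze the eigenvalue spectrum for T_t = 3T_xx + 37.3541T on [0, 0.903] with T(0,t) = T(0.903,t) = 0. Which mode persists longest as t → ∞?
Eigenvalues: λₙ = 3n²π²/0.903² - 37.3541.
First three modes:
  n=1: λ₁ = 3π²/0.903² - 37.3541 ≈ -1.042
  n=2: λ₂ = 12π²/0.903² - 37.3541 ≈ 107.892
  n=3: λ₃ = 27π²/0.903² - 37.3541 ≈ 289.45
Since 3π²/0.903² ≈ 36.312 < 37.3541, λ₁ < 0.
The n=1 mode grows fastest (−λₙ is largest for n=1) → dominates.
Asymptotic: T ~ c₁ sin(πx/0.903) e^{1.042t} (exponential growth at rate −λ₁ ≈ 1.042).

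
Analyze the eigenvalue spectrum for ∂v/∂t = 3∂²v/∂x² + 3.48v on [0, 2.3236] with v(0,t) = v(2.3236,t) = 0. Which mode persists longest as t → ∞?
Eigenvalues: λₙ = 3n²π²/2.3236² - 3.48.
First three modes:
  n=1: λ₁ = 3π²/2.3236² - 3.48 ≈ 2.004
  n=2: λ₂ = 12π²/2.3236² - 3.48 ≈ 18.456
  n=3: λ₃ = 27π²/2.3236² - 3.48 ≈ 45.876
Since 3π²/2.3236² ≈ 5.484 > 3.48, all λₙ > 0.
The n=1 mode decays slowest → dominates as t → ∞.
Asymptotic: v ~ c₁ sin(πx/2.3236) e^{-λ₁t} with decay rate λ₁ ≈ 2.004.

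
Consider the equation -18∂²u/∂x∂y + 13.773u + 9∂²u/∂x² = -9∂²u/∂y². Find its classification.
Rewriting in standard form: 9∂²u/∂x² - 18∂²u/∂x∂y + 9∂²u/∂y² + 13.773u = 0. Parabolic. (A = 9, B = -18, C = 9 gives B² - 4AC = 0.)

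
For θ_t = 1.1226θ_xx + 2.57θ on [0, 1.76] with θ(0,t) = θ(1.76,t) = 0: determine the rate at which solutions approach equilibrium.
Eigenvalues: λₙ = 1.1226n²π²/1.76² - 2.57.
First three modes:
  n=1: λ₁ = 1.1226π²/1.76² - 2.57 ≈ 1.007
  n=2: λ₂ = 4.4904π²/1.76² - 2.57 ≈ 11.737
  n=3: λ₃ = 10.1034π²/1.76² - 2.57 ≈ 29.622
Since 1.1226π²/1.76² ≈ 3.577 > 2.57, all λₙ > 0.
The n=1 mode decays slowest → dominates as t → ∞.
Asymptotic: θ ~ c₁ sin(πx/1.76) e^{-λ₁t} with decay rate λ₁ ≈ 1.007.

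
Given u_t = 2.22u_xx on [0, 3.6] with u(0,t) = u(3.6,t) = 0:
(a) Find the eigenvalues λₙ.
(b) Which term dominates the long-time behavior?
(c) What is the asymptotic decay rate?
Eigenvalues: λₙ = 2.22n²π²/3.6².
First three modes:
  n=1: λ₁ = 2.22π²/3.6² ≈ 1.691
  n=2: λ₂ = 8.88π²/3.6² ≈ 6.763 (4× faster decay)
  n=3: λ₃ = 19.98π²/3.6² ≈ 15.216 (9× faster decay)
As t → ∞, higher modes decay exponentially faster. The n=1 mode dominates: u ~ c₁ sin(πx/3.6) e^{-λ₁t}.
Decay rate: λ₁ = 2.22π²/3.6² ≈ 1.691.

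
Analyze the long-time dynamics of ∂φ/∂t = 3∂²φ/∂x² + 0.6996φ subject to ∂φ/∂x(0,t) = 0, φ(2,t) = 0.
Long-time behavior: φ → 0. Diffusion dominates reaction (r=0.6996 < κπ²/(4L²)≈1.85); solution decays.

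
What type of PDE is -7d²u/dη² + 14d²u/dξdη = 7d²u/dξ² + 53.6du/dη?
Rewriting in standard form: -7d²u/dξ² + 14d²u/dξdη - 7d²u/dη² - 53.6du/dη = 0. With A = -7, B = 14, C = -7, the discriminant is 0. This is a parabolic PDE.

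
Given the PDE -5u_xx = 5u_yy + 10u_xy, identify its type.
Rewriting in standard form: -5u_xx - 10u_xy - 5u_yy = 0. The second-order coefficients are A = -5, B = -10, C = -5. Since B² - 4AC = 0 = 0, this is a parabolic PDE.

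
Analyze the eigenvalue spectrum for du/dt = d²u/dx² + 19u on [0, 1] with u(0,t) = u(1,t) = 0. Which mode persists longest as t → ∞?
Eigenvalues: λₙ = n²π²/1² - 19.
First three modes:
  n=1: λ₁ = π² - 19 ≈ -9.13
  n=2: λ₂ = 4π² - 19 ≈ 20.478
  n=3: λ₃ = 9π² - 19 ≈ 69.826
Since π² ≈ 9.87 < 19, λ₁ < 0.
The n=1 mode grows fastest (−λₙ is largest for n=1) → dominates.
Asymptotic: u ~ c₁ sin(πx/1) e^{9.13t} (exponential growth at rate −λ₁ ≈ 9.13).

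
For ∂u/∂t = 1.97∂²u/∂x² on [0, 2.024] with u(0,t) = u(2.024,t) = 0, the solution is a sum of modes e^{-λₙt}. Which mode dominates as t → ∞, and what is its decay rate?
Eigenvalues: λₙ = 1.97n²π²/2.024².
First three modes:
  n=1: λ₁ = 1.97π²/2.024² ≈ 4.746
  n=2: λ₂ = 7.88π²/2.024² ≈ 18.985 (4× faster decay)
  n=3: λ₃ = 17.73π²/2.024² ≈ 42.716 (9× faster decay)
As t → ∞, higher modes decay exponentially faster. The n=1 mode dominates: u ~ c₁ sin(πx/2.024) e^{-λ₁t}.
Decay rate: λ₁ = 1.97π²/2.024² ≈ 4.746.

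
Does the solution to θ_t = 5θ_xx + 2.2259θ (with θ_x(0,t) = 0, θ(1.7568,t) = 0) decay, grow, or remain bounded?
θ → 0. Diffusion dominates reaction (r=2.2259 < κπ²/(4L²)≈4); solution decays.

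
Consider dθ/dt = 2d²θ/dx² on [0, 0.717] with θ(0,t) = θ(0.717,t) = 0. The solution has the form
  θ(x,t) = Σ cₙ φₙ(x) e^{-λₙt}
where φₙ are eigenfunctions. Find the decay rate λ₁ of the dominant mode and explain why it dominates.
Eigenvalues: λₙ = 2n²π²/0.717².
First three modes:
  n=1: λ₁ = 2π²/0.717² ≈ 38.396
  n=2: λ₂ = 8π²/0.717² ≈ 153.586 (4× faster decay)
  n=3: λ₃ = 18π²/0.717² ≈ 345.568 (9× faster decay)
As t → ∞, higher modes decay exponentially faster. The n=1 mode dominates: θ ~ c₁ sin(πx/0.717) e^{-λ₁t}.
Decay rate: λ₁ = 2π²/0.717² ≈ 38.396.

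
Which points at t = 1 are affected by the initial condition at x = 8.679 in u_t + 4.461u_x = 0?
At x = 13.14. The characteristic carries data from (8.679, 0) to (13.14, 1).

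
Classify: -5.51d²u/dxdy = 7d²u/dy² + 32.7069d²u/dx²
Rewriting in standard form: -32.7069d²u/dx² - 5.51d²u/dxdy - 7d²u/dy² = 0. Elliptic (discriminant = -885.4331).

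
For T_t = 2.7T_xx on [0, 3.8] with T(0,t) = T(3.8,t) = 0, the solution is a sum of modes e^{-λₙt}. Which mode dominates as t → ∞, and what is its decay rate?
Eigenvalues: λₙ = 2.7n²π²/3.8².
First three modes:
  n=1: λ₁ = 2.7π²/3.8² ≈ 1.845
  n=2: λ₂ = 10.8π²/3.8² ≈ 7.382 (4× faster decay)
  n=3: λ₃ = 24.3π²/3.8² ≈ 16.609 (9× faster decay)
As t → ∞, higher modes decay exponentially faster. The n=1 mode dominates: T ~ c₁ sin(πx/3.8) e^{-λ₁t}.
Decay rate: λ₁ = 2.7π²/3.8² ≈ 1.845.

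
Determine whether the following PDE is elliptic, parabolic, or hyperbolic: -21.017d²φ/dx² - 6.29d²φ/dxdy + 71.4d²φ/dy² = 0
Coefficients: A = -21.017, B = -6.29, C = 71.4. B² - 4AC = 6042.0193, which is positive, so the equation is hyperbolic.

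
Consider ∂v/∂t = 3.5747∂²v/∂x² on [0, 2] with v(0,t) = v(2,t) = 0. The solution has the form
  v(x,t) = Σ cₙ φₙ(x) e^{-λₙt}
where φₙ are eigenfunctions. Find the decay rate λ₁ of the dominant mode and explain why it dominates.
Eigenvalues: λₙ = 3.5747n²π²/2².
First three modes:
  n=1: λ₁ = 3.5747π²/2² ≈ 8.82
  n=2: λ₂ = 14.2988π²/2² ≈ 35.281 (4× faster decay)
  n=3: λ₃ = 32.1723π²/2² ≈ 79.382 (9× faster decay)
As t → ∞, higher modes decay exponentially faster. The n=1 mode dominates: v ~ c₁ sin(πx/2) e^{-λ₁t}.
Decay rate: λ₁ = 3.5747π²/2² ≈ 8.82.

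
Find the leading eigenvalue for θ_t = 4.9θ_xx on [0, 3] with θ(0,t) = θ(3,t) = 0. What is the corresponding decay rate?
Eigenvalues: λₙ = 4.9n²π²/3².
First three modes:
  n=1: λ₁ = 4.9π²/3² ≈ 5.373
  n=2: λ₂ = 19.6π²/3² ≈ 21.494 (4× faster decay)
  n=3: λ₃ = 44.1π²/3² ≈ 48.361 (9× faster decay)
As t → ∞, higher modes decay exponentially faster. The n=1 mode dominates: θ ~ c₁ sin(πx/3) e^{-λ₁t}.
Decay rate: λ₁ = 4.9π²/3² ≈ 5.373.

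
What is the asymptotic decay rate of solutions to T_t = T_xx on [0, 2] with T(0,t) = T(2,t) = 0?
Eigenvalues: λₙ = n²π²/2².
First three modes:
  n=1: λ₁ = π²/2² ≈ 2.467
  n=2: λ₂ = 4π²/2² ≈ 9.87 (4× faster decay)
  n=3: λ₃ = 9π²/2² ≈ 22.207 (9× faster decay)
As t → ∞, higher modes decay exponentially faster. The n=1 mode dominates: T ~ c₁ sin(πx/2) e^{-λ₁t}.
Decay rate: λ₁ = π²/2² ≈ 2.467.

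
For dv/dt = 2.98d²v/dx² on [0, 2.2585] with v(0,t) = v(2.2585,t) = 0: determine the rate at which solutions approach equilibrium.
Eigenvalues: λₙ = 2.98n²π²/2.2585².
First three modes:
  n=1: λ₁ = 2.98π²/2.2585² ≈ 5.766
  n=2: λ₂ = 11.92π²/2.2585² ≈ 23.064 (4× faster decay)
  n=3: λ₃ = 26.82π²/2.2585² ≈ 51.894 (9× faster decay)
As t → ∞, higher modes decay exponentially faster. The n=1 mode dominates: v ~ c₁ sin(πx/2.2585) e^{-λ₁t}.
Decay rate: λ₁ = 2.98π²/2.2585² ≈ 5.766.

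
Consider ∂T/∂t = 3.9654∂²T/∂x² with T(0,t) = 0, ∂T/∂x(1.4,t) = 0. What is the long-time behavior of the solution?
As t → ∞, T → 0. Heat escapes through the Dirichlet boundary.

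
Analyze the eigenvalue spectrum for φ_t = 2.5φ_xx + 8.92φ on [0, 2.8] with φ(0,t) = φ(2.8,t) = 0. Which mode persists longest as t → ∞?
Eigenvalues: λₙ = 2.5n²π²/2.8² - 8.92.
First three modes:
  n=1: λ₁ = 2.5π²/2.8² - 8.92 ≈ -5.773
  n=2: λ₂ = 10π²/2.8² - 8.92 ≈ 3.669
  n=3: λ₃ = 22.5π²/2.8² - 8.92 ≈ 19.405
Since 2.5π²/2.8² ≈ 3.147 < 8.92, λ₁ < 0.
The n=1 mode grows fastest (−λₙ is largest for n=1) → dominates.
Asymptotic: φ ~ c₁ sin(πx/2.8) e^{5.773t} (exponential growth at rate −λ₁ ≈ 5.773).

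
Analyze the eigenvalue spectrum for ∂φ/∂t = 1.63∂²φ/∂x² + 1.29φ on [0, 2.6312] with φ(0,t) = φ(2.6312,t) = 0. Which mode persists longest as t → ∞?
Eigenvalues: λₙ = 1.63n²π²/2.6312² - 1.29.
First three modes:
  n=1: λ₁ = 1.63π²/2.6312² - 1.29 ≈ 1.034
  n=2: λ₂ = 6.52π²/2.6312² - 1.29 ≈ 8.005
  n=3: λ₃ = 14.67π²/2.6312² - 1.29 ≈ 19.623
Since 1.63π²/2.6312² ≈ 2.324 > 1.29, all λₙ > 0.
The n=1 mode decays slowest → dominates as t → ∞.
Asymptotic: φ ~ c₁ sin(πx/2.6312) e^{-λ₁t} with decay rate λ₁ ≈ 1.034.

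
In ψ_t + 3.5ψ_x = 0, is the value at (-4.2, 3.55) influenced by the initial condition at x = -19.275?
No. Only data at x = -16.625 affects (-4.2, 3.55). Advection has one-way propagation along characteristics.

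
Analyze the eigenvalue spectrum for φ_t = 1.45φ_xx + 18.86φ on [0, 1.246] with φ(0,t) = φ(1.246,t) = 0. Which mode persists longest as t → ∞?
Eigenvalues: λₙ = 1.45n²π²/1.246² - 18.86.
First three modes:
  n=1: λ₁ = 1.45π²/1.246² - 18.86 ≈ -9.642
  n=2: λ₂ = 5.8π²/1.246² - 18.86 ≈ 18.012
  n=3: λ₃ = 13.05π²/1.246² - 18.86 ≈ 64.101
Since 1.45π²/1.246² ≈ 9.218 < 18.86, λ₁ < 0.
The n=1 mode grows fastest (−λₙ is largest for n=1) → dominates.
Asymptotic: φ ~ c₁ sin(πx/1.246) e^{9.642t} (exponential growth at rate −λ₁ ≈ 9.642).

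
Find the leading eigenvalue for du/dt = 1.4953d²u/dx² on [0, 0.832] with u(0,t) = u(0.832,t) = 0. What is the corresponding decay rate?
Eigenvalues: λₙ = 1.4953n²π²/0.832².
First three modes:
  n=1: λ₁ = 1.4953π²/0.832² ≈ 21.32
  n=2: λ₂ = 5.9812π²/0.832² ≈ 85.279 (4× faster decay)
  n=3: λ₃ = 13.4577π²/0.832² ≈ 191.877 (9× faster decay)
As t → ∞, higher modes decay exponentially faster. The n=1 mode dominates: u ~ c₁ sin(πx/0.832) e^{-λ₁t}.
Decay rate: λ₁ = 1.4953π²/0.832² ≈ 21.32.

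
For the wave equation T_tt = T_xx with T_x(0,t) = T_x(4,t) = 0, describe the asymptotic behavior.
T oscillates about a mean that drifts linearly in t (generically unbounded; no decay). There is no damping, so the nonconstant modes persist as standing waves (energy conserved, no decay). But with Neumann conditions at both ends the constant mode has eigenvalue 0: the spatial mean M(t) of T satisfies M'' = 0, so M(t) = M(0) + M'(0)·t. Unless the initial velocity has zero mean (∫T_t(x,0)dx = 0), the solution grows linearly in t (unbounded, though not exponentially); if it does have zero mean, the solution stays bounded and simply oscillates.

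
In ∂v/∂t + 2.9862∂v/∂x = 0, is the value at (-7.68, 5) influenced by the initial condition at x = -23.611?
No. Only data at x = -22.611 affects (-7.68, 5). Advection has one-way propagation along characteristics.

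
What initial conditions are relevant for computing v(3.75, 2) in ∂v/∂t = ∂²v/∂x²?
The entire real line. The heat equation has infinite propagation speed: any initial disturbance instantly affects all points (though exponentially small far away).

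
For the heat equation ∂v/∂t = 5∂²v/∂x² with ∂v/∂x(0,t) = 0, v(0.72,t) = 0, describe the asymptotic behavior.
v → 0. Heat escapes through the Dirichlet boundary.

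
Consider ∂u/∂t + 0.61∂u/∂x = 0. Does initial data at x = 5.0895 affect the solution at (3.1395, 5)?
No. Only data at x = 0.0895 affects (3.1395, 5). Advection has one-way propagation along characteristics.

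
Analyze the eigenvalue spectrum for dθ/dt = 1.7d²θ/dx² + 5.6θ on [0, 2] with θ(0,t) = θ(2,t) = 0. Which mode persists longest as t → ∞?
Eigenvalues: λₙ = 1.7n²π²/2² - 5.6.
First three modes:
  n=1: λ₁ = 1.7π²/2² - 5.6 ≈ -1.405
  n=2: λ₂ = 6.8π²/2² - 5.6 ≈ 11.178
  n=3: λ₃ = 15.3π²/2² - 5.6 ≈ 32.151
Since 1.7π²/2² ≈ 4.195 < 5.6, λ₁ < 0.
The n=1 mode grows fastest (−λₙ is largest for n=1) → dominates.
Asymptotic: θ ~ c₁ sin(πx/2) e^{1.405t} (exponential growth at rate −λ₁ ≈ 1.405).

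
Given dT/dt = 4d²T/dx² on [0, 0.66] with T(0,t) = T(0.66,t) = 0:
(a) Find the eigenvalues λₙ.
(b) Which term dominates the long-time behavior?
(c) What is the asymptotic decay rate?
Eigenvalues: λₙ = 4n²π²/0.66².
First three modes:
  n=1: λ₁ = 4π²/0.66² ≈ 90.63
  n=2: λ₂ = 16π²/0.66² ≈ 362.52 (4× faster decay)
  n=3: λ₃ = 36π²/0.66² ≈ 815.67 (9× faster decay)
As t → ∞, higher modes decay exponentially faster. The n=1 mode dominates: T ~ c₁ sin(πx/0.66) e^{-λ₁t}.
Decay rate: λ₁ = 4π²/0.66² ≈ 90.63.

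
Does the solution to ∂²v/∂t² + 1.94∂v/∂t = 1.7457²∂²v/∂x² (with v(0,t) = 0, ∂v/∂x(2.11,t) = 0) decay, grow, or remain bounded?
v → 0. Damping (γ=1.94) dissipates energy; oscillations decay exponentially.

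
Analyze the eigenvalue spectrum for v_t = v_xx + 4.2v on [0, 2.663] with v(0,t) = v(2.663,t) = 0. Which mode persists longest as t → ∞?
Eigenvalues: λₙ = n²π²/2.663² - 4.2.
First three modes:
  n=1: λ₁ = π²/2.663² - 4.2 ≈ -2.808
  n=2: λ₂ = 4π²/2.663² - 4.2 ≈ 1.367
  n=3: λ₃ = 9π²/2.663² - 4.2 ≈ 8.326
Since π²/2.663² ≈ 1.392 < 4.2, λ₁ < 0.
The n=1 mode grows fastest (−λₙ is largest for n=1) → dominates.
Asymptotic: v ~ c₁ sin(πx/2.663) e^{2.808t} (exponential growth at rate −λ₁ ≈ 2.808).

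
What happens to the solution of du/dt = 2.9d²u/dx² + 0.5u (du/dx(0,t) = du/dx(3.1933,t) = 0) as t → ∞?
u grows unboundedly. With Neumann BCs the constant mode has diffusion eigenvalue 0, so any r > 0 makes it grow like e^(0.5t); solution grows exponentially.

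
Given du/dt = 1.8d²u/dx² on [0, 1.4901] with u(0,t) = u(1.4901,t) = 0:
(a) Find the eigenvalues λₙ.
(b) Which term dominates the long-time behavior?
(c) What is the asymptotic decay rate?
Eigenvalues: λₙ = 1.8n²π²/1.4901².
First three modes:
  n=1: λ₁ = 1.8π²/1.4901² ≈ 8.001
  n=2: λ₂ = 7.2π²/1.4901² ≈ 32.004 (4× faster decay)
  n=3: λ₃ = 16.2π²/1.4901² ≈ 72.009 (9× faster decay)
As t → ∞, higher modes decay exponentially faster. The n=1 mode dominates: u ~ c₁ sin(πx/1.4901) e^{-λ₁t}.
Decay rate: λ₁ = 1.8π²/1.4901² ≈ 8.001.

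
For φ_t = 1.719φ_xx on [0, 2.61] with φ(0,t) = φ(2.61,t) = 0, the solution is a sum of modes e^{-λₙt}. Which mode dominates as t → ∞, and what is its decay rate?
Eigenvalues: λₙ = 1.719n²π²/2.61².
First three modes:
  n=1: λ₁ = 1.719π²/2.61² ≈ 2.491
  n=2: λ₂ = 6.876π²/2.61² ≈ 9.962 (4× faster decay)
  n=3: λ₃ = 15.471π²/2.61² ≈ 22.415 (9× faster decay)
As t → ∞, higher modes decay exponentially faster. The n=1 mode dominates: φ ~ c₁ sin(πx/2.61) e^{-λ₁t}.
Decay rate: λ₁ = 1.719π²/2.61² ≈ 2.491.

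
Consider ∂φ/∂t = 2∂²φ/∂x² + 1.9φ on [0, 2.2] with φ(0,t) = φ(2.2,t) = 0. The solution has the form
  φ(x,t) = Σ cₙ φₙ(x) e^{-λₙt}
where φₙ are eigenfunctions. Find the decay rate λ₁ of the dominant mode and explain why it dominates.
Eigenvalues: λₙ = 2n²π²/2.2² - 1.9.
First three modes:
  n=1: λ₁ = 2π²/2.2² - 1.9 ≈ 2.178
  n=2: λ₂ = 8π²/2.2² - 1.9 ≈ 14.413
  n=3: λ₃ = 18π²/2.2² - 1.9 ≈ 34.805
Since 2π²/2.2² ≈ 4.078 > 1.9, all λₙ > 0.
The n=1 mode decays slowest → dominates as t → ∞.
Asymptotic: φ ~ c₁ sin(πx/2.2) e^{-λ₁t} with decay rate λ₁ ≈ 2.178.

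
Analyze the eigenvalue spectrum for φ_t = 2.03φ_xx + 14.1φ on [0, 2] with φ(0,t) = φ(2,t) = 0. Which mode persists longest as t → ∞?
Eigenvalues: λₙ = 2.03n²π²/2² - 14.1.
First three modes:
  n=1: λ₁ = 2.03π²/2² - 14.1 ≈ -9.091
  n=2: λ₂ = 8.12π²/2² - 14.1 ≈ 5.935
  n=3: λ₃ = 18.27π²/2² - 14.1 ≈ 30.979
Since 2.03π²/2² ≈ 5.009 < 14.1, λ₁ < 0.
The n=1 mode grows fastest (−λₙ is largest for n=1) → dominates.
Asymptotic: φ ~ c₁ sin(πx/2) e^{9.091t} (exponential growth at rate −λ₁ ≈ 9.091).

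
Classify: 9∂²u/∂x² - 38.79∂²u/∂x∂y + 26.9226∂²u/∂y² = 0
Hyperbolic (discriminant = 535.4505).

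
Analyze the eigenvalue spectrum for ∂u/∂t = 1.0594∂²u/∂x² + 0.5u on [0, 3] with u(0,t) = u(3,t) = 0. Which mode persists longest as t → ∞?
Eigenvalues: λₙ = 1.0594n²π²/3² - 0.5.
First three modes:
  n=1: λ₁ = 1.0594π²/3² - 0.5 ≈ 0.662
  n=2: λ₂ = 4.2376π²/3² - 0.5 ≈ 4.147
  n=3: λ₃ = 9.5346π²/3² - 0.5 ≈ 9.956
Since 1.0594π²/3² ≈ 1.162 > 0.5, all λₙ > 0.
The n=1 mode decays slowest → dominates as t → ∞.
Asymptotic: u ~ c₁ sin(πx/3) e^{-λ₁t} with decay rate λ₁ ≈ 0.662.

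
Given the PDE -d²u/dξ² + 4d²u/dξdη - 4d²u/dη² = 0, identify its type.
The second-order coefficients are A = -1, B = 4, C = -4. Since B² - 4AC = 0 = 0, this is a parabolic PDE.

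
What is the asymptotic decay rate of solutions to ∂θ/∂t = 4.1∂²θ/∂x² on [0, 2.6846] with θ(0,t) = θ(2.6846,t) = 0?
Eigenvalues: λₙ = 4.1n²π²/2.6846².
First three modes:
  n=1: λ₁ = 4.1π²/2.6846² ≈ 5.615
  n=2: λ₂ = 16.4π²/2.6846² ≈ 22.459 (4× faster decay)
  n=3: λ₃ = 36.9π²/2.6846² ≈ 50.532 (9× faster decay)
As t → ∞, higher modes decay exponentially faster. The n=1 mode dominates: θ ~ c₁ sin(πx/2.6846) e^{-λ₁t}.
Decay rate: λ₁ = 4.1π²/2.6846² ≈ 5.615.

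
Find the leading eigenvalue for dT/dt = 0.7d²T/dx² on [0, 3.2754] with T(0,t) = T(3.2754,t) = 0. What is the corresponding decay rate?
Eigenvalues: λₙ = 0.7n²π²/3.2754².
First three modes:
  n=1: λ₁ = 0.7π²/3.2754² ≈ 0.644
  n=2: λ₂ = 2.8π²/3.2754² ≈ 2.576 (4× faster decay)
  n=3: λ₃ = 6.3π²/3.2754² ≈ 5.796 (9× faster decay)
As t → ∞, higher modes decay exponentially faster. The n=1 mode dominates: T ~ c₁ sin(πx/3.2754) e^{-λ₁t}.
Decay rate: λ₁ = 0.7π²/3.2754² ≈ 0.644.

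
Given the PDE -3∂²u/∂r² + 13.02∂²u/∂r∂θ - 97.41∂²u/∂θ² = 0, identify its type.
The second-order coefficients are A = -3, B = 13.02, C = -97.41. Since B² - 4AC = -999.3996 < 0, this is an elliptic PDE.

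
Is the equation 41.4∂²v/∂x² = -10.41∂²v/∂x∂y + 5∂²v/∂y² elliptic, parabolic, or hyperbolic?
Rewriting in standard form: 41.4∂²v/∂x² + 10.41∂²v/∂x∂y - 5∂²v/∂y² = 0. Computing B² - 4AC with A = 41.4, B = 10.41, C = -5: discriminant = 936.3681 (positive). Answer: hyperbolic.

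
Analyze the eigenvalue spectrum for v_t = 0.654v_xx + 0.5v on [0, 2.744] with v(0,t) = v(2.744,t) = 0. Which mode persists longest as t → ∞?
Eigenvalues: λₙ = 0.654n²π²/2.744² - 0.5.
First three modes:
  n=1: λ₁ = 0.654π²/2.744² - 0.5 ≈ 0.357
  n=2: λ₂ = 2.616π²/2.744² - 0.5 ≈ 2.929
  n=3: λ₃ = 5.886π²/2.744² - 0.5 ≈ 7.215
Since 0.654π²/2.744² ≈ 0.857 > 0.5, all λₙ > 0.
The n=1 mode decays slowest → dominates as t → ∞.
Asymptotic: v ~ c₁ sin(πx/2.744) e^{-λ₁t} with decay rate λ₁ ≈ 0.357.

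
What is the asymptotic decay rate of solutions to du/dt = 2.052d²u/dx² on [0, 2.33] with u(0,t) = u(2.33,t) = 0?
Eigenvalues: λₙ = 2.052n²π²/2.33².
First three modes:
  n=1: λ₁ = 2.052π²/2.33² ≈ 3.73
  n=2: λ₂ = 8.208π²/2.33² ≈ 14.922 (4× faster decay)
  n=3: λ₃ = 18.468π²/2.33² ≈ 33.574 (9× faster decay)
As t → ∞, higher modes decay exponentially faster. The n=1 mode dominates: u ~ c₁ sin(πx/2.33) e^{-λ₁t}.
Decay rate: λ₁ = 2.052π²/2.33² ≈ 3.73.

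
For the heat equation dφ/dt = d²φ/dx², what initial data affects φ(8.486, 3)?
The entire real line. The heat equation has infinite propagation speed: any initial disturbance instantly affects all points (though exponentially small far away).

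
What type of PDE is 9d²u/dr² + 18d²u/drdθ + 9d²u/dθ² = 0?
With A = 9, B = 18, C = 9, the discriminant is 0. This is a parabolic PDE.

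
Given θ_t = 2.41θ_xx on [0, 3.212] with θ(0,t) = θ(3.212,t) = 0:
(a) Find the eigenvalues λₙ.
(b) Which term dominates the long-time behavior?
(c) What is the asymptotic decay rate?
Eigenvalues: λₙ = 2.41n²π²/3.212².
First three modes:
  n=1: λ₁ = 2.41π²/3.212² ≈ 2.306
  n=2: λ₂ = 9.64π²/3.212² ≈ 9.222 (4× faster decay)
  n=3: λ₃ = 21.69π²/3.212² ≈ 20.75 (9× faster decay)
As t → ∞, higher modes decay exponentially faster. The n=1 mode dominates: θ ~ c₁ sin(πx/3.212) e^{-λ₁t}.
Decay rate: λ₁ = 2.41π²/3.212² ≈ 2.306.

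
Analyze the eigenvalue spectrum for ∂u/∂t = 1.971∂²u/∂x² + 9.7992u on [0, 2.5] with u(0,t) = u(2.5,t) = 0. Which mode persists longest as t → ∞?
Eigenvalues: λₙ = 1.971n²π²/2.5² - 9.7992.
First three modes:
  n=1: λ₁ = 1.971π²/2.5² - 9.7992 ≈ -6.687
  n=2: λ₂ = 7.884π²/2.5² - 9.7992 ≈ 2.651
  n=3: λ₃ = 17.739π²/2.5² - 9.7992 ≈ 18.213
Since 1.971π²/2.5² ≈ 3.112 < 9.7992, λ₁ < 0.
The n=1 mode grows fastest (−λₙ is largest for n=1) → dominates.
Asymptotic: u ~ c₁ sin(πx/2.5) e^{6.687t} (exponential growth at rate −λ₁ ≈ 6.687).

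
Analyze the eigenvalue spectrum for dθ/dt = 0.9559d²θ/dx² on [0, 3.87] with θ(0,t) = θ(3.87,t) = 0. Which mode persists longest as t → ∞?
Eigenvalues: λₙ = 0.9559n²π²/3.87².
First three modes:
  n=1: λ₁ = 0.9559π²/3.87² ≈ 0.63
  n=2: λ₂ = 3.8236π²/3.87² ≈ 2.52 (4× faster decay)
  n=3: λ₃ = 8.6031π²/3.87² ≈ 5.669 (9× faster decay)
As t → ∞, higher modes decay exponentially faster. The n=1 mode dominates: θ ~ c₁ sin(πx/3.87) e^{-λ₁t}.
Decay rate: λ₁ = 0.9559π²/3.87² ≈ 0.63.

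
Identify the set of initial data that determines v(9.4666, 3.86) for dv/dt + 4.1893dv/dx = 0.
A single point: x = -6.704098. The characteristic through (9.4666, 3.86) is x - 4.1893t = const, so x = 9.4666 - 4.1893·3.86 = -6.704098.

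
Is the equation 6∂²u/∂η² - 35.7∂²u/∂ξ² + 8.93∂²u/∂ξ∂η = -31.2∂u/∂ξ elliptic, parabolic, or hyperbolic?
Rewriting in standard form: -35.7∂²u/∂ξ² + 8.93∂²u/∂ξ∂η + 6∂²u/∂η² + 31.2∂u/∂ξ = 0. Computing B² - 4AC with A = -35.7, B = 8.93, C = 6: discriminant = 936.5449 (positive). Answer: hyperbolic.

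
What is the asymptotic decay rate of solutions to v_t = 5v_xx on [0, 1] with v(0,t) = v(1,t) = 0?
Eigenvalues: λₙ = 5n²π².
First three modes:
  n=1: λ₁ = 5π² ≈ 49.348
  n=2: λ₂ = 20π² ≈ 197.392 (4× faster decay)
  n=3: λ₃ = 45π² ≈ 444.132 (9× faster decay)
As t → ∞, higher modes decay exponentially faster. The n=1 mode dominates: v ~ c₁ sin(πx) e^{-λ₁t}.
Decay rate: λ₁ = 5π² ≈ 49.348.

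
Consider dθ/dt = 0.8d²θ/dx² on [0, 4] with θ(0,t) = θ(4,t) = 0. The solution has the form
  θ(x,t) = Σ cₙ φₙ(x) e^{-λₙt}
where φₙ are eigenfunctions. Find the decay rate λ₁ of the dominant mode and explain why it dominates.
Eigenvalues: λₙ = 0.8n²π²/4².
First three modes:
  n=1: λ₁ = 0.8π²/4² ≈ 0.493
  n=2: λ₂ = 3.2π²/4² ≈ 1.974 (4× faster decay)
  n=3: λ₃ = 7.2π²/4² ≈ 4.441 (9× faster decay)
As t → ∞, higher modes decay exponentially faster. The n=1 mode dominates: θ ~ c₁ sin(πx/4) e^{-λ₁t}.
Decay rate: λ₁ = 0.8π²/4² ≈ 0.493.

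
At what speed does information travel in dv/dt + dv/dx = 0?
Speed = 1. Information travels along x - 1t = const (rightward).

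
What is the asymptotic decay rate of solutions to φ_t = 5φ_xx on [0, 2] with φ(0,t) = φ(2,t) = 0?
Eigenvalues: λₙ = 5n²π²/2².
First three modes:
  n=1: λ₁ = 5π²/2² ≈ 12.337
  n=2: λ₂ = 20π²/2² ≈ 49.348 (4× faster decay)
  n=3: λ₃ = 45π²/2² ≈ 111.033 (9× faster decay)
As t → ∞, higher modes decay exponentially faster. The n=1 mode dominates: φ ~ c₁ sin(πx/2) e^{-λ₁t}.
Decay rate: λ₁ = 5π²/2² ≈ 12.337.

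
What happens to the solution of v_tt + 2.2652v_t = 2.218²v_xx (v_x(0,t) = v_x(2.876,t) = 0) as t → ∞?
v → constant (steady state). Damping (γ=2.2652) dissipates the nonconstant modes; with Neumann BCs the spatial average obeys M''+γM'=0 and tends to a finite limit.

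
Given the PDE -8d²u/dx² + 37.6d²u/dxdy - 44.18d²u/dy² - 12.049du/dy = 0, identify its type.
The second-order coefficients are A = -8, B = 37.6, C = -44.18. Since B² - 4AC = 0 = 0, this is a parabolic PDE.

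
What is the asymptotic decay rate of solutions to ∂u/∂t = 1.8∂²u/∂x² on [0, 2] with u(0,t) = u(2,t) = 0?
Eigenvalues: λₙ = 1.8n²π²/2².
First three modes:
  n=1: λ₁ = 1.8π²/2² ≈ 4.441
  n=2: λ₂ = 7.2π²/2² ≈ 17.765 (4× faster decay)
  n=3: λ₃ = 16.2π²/2² ≈ 39.972 (9× faster decay)
As t → ∞, higher modes decay exponentially faster. The n=1 mode dominates: u ~ c₁ sin(πx/2) e^{-λ₁t}.
Decay rate: λ₁ = 1.8π²/2² ≈ 4.441.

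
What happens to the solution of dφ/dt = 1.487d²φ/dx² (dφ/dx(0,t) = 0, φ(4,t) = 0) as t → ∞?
φ → 0. Heat escapes through the Dirichlet boundary.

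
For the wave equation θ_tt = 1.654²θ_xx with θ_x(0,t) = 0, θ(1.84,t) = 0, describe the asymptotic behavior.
θ oscillates (no decay). Energy is conserved; the solution oscillates indefinitely as standing waves.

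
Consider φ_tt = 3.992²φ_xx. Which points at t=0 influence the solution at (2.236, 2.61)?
Domain of dependence: [-8.18312, 12.65512]. Signals travel at speed 3.992, so data within |x - 2.236| ≤ 3.992·2.61 = 10.41912 can reach the point.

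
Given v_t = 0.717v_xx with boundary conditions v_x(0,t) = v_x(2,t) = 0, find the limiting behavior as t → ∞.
v → constant (steady state). Heat is conserved (no flux at boundaries); solution approaches the spatial average.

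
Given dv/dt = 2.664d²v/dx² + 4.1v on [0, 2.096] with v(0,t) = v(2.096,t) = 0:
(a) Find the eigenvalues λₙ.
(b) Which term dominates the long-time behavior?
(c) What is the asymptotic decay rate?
Eigenvalues: λₙ = 2.664n²π²/2.096² - 4.1.
First three modes:
  n=1: λ₁ = 2.664π²/2.096² - 4.1 ≈ 1.885
  n=2: λ₂ = 10.656π²/2.096² - 4.1 ≈ 19.839
  n=3: λ₃ = 23.976π²/2.096² - 4.1 ≈ 49.763
Since 2.664π²/2.096² ≈ 5.985 > 4.1, all λₙ > 0.
The n=1 mode decays slowest → dominates as t → ∞.
Asymptotic: v ~ c₁ sin(πx/2.096) e^{-λ₁t} with decay rate λ₁ ≈ 1.885.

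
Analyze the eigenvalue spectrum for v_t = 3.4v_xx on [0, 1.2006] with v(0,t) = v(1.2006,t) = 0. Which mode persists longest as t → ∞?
Eigenvalues: λₙ = 3.4n²π²/1.2006².
First three modes:
  n=1: λ₁ = 3.4π²/1.2006² ≈ 23.28
  n=2: λ₂ = 13.6π²/1.2006² ≈ 93.12 (4× faster decay)
  n=3: λ₃ = 30.6π²/1.2006² ≈ 209.52 (9× faster decay)
As t → ∞, higher modes decay exponentially faster. The n=1 mode dominates: v ~ c₁ sin(πx/1.2006) e^{-λ₁t}.
Decay rate: λ₁ = 3.4π²/1.2006² ≈ 23.28.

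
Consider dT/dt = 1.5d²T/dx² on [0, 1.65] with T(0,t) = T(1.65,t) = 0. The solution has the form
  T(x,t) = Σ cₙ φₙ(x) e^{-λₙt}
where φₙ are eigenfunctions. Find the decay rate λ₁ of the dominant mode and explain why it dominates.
Eigenvalues: λₙ = 1.5n²π²/1.65².
First three modes:
  n=1: λ₁ = 1.5π²/1.65² ≈ 5.438
  n=2: λ₂ = 6π²/1.65² ≈ 21.751 (4× faster decay)
  n=3: λ₃ = 13.5π²/1.65² ≈ 48.94 (9× faster decay)
As t → ∞, higher modes decay exponentially faster. The n=1 mode dominates: T ~ c₁ sin(πx/1.65) e^{-λ₁t}.
Decay rate: λ₁ = 1.5π²/1.65² ≈ 5.438.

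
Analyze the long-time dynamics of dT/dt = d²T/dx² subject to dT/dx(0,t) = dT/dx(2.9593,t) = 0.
Long-time behavior: T → constant (steady state). Heat is conserved (no flux at boundaries); solution approaches the spatial average.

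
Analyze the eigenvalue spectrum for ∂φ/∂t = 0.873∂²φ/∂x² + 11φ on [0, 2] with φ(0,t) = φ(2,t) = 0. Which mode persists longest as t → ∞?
Eigenvalues: λₙ = 0.873n²π²/2² - 11.
First three modes:
  n=1: λ₁ = 0.873π²/2² - 11 ≈ -8.846
  n=2: λ₂ = 3.492π²/2² - 11 ≈ -2.384
  n=3: λ₃ = 7.857π²/2² - 11 ≈ 8.386
Since 0.873π²/2² ≈ 2.154 < 11, λ₁ < 0.
The n=1 mode grows fastest (−λₙ is largest for n=1) → dominates.
Asymptotic: φ ~ c₁ sin(πx/2) e^{8.846t} (exponential growth at rate −λ₁ ≈ 8.846).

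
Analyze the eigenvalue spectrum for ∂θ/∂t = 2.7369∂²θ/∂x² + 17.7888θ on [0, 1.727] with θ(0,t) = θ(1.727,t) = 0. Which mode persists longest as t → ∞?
Eigenvalues: λₙ = 2.7369n²π²/1.727² - 17.7888.
First three modes:
  n=1: λ₁ = 2.7369π²/1.727² - 17.7888 ≈ -8.732
  n=2: λ₂ = 10.9476π²/1.727² - 17.7888 ≈ 18.438
  n=3: λ₃ = 24.6321π²/1.727² - 17.7888 ≈ 63.722
Since 2.7369π²/1.727² ≈ 9.057 < 17.7888, λ₁ < 0.
The n=1 mode grows fastest (−λₙ is largest for n=1) → dominates.
Asymptotic: θ ~ c₁ sin(πx/1.727) e^{8.732t} (exponential growth at rate −λ₁ ≈ 8.732).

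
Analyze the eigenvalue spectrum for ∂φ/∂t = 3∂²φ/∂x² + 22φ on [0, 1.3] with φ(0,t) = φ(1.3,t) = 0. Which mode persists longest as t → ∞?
Eigenvalues: λₙ = 3n²π²/1.3² - 22.
First three modes:
  n=1: λ₁ = 3π²/1.3² - 22 ≈ -4.48
  n=2: λ₂ = 12π²/1.3² - 22 ≈ 48.08
  n=3: λ₃ = 27π²/1.3² - 22 ≈ 135.68
Since 3π²/1.3² ≈ 17.52 < 22, λ₁ < 0.
The n=1 mode grows fastest (−λₙ is largest for n=1) → dominates.
Asymptotic: φ ~ c₁ sin(πx/1.3) e^{4.48t} (exponential growth at rate −λ₁ ≈ 4.48).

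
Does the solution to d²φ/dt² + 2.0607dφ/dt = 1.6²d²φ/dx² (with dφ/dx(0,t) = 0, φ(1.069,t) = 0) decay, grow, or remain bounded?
φ → 0. Damping (γ=2.0607) dissipates energy; oscillations decay exponentially.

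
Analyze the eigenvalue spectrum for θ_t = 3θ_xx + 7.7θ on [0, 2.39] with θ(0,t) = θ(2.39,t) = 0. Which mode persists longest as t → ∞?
Eigenvalues: λₙ = 3n²π²/2.39² - 7.7.
First three modes:
  n=1: λ₁ = 3π²/2.39² - 7.7 ≈ -2.516
  n=2: λ₂ = 12π²/2.39² - 7.7 ≈ 13.034
  n=3: λ₃ = 27π²/2.39² - 7.7 ≈ 38.952
Since 3π²/2.39² ≈ 5.184 < 7.7, λ₁ < 0.
The n=1 mode grows fastest (−λₙ is largest for n=1) → dominates.
Asymptotic: θ ~ c₁ sin(πx/2.39) e^{2.516t} (exponential growth at rate −λ₁ ≈ 2.516).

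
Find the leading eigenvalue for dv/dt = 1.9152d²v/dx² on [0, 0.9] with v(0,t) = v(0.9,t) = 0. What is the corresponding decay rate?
Eigenvalues: λₙ = 1.9152n²π²/0.9².
First three modes:
  n=1: λ₁ = 1.9152π²/0.9² ≈ 23.336
  n=2: λ₂ = 7.6608π²/0.9² ≈ 93.345 (4× faster decay)
  n=3: λ₃ = 17.2368π²/0.9² ≈ 210.025 (9× faster decay)
As t → ∞, higher modes decay exponentially faster. The n=1 mode dominates: v ~ c₁ sin(πx/0.9) e^{-λ₁t}.
Decay rate: λ₁ = 1.9152π²/0.9² ≈ 23.336.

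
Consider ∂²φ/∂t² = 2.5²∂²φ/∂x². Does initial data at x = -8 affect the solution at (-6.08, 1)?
Yes. The domain of dependence is [-8.58, -3.58], and -8 ∈ [-8.58, -3.58].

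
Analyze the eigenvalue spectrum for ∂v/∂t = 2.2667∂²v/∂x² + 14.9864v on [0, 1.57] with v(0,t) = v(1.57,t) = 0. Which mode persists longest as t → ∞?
Eigenvalues: λₙ = 2.2667n²π²/1.57² - 14.9864.
First three modes:
  n=1: λ₁ = 2.2667π²/1.57² - 14.9864 ≈ -5.91
  n=2: λ₂ = 9.0668π²/1.57² - 14.9864 ≈ 21.318
  n=3: λ₃ = 20.4003π²/1.57² - 14.9864 ≈ 66.698
Since 2.2667π²/1.57² ≈ 9.076 < 14.9864, λ₁ < 0.
The n=1 mode grows fastest (−λₙ is largest for n=1) → dominates.
Asymptotic: v ~ c₁ sin(πx/1.57) e^{5.91t} (exponential growth at rate −λ₁ ≈ 5.91).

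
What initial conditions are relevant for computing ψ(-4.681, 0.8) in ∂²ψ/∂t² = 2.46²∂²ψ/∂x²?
Domain of dependence: [-6.649, -2.713]. Signals travel at speed 2.46, so data within |x - -4.681| ≤ 2.46·0.8 = 1.968 can reach the point.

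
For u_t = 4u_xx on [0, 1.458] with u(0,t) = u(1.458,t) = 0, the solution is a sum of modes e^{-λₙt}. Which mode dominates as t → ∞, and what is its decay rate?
Eigenvalues: λₙ = 4n²π²/1.458².
First three modes:
  n=1: λ₁ = 4π²/1.458² ≈ 18.571
  n=2: λ₂ = 16π²/1.458² ≈ 74.286 (4× faster decay)
  n=3: λ₃ = 36π²/1.458² ≈ 167.143 (9× faster decay)
As t → ∞, higher modes decay exponentially faster. The n=1 mode dominates: u ~ c₁ sin(πx/1.458) e^{-λ₁t}.
Decay rate: λ₁ = 4π²/1.458² ≈ 18.571.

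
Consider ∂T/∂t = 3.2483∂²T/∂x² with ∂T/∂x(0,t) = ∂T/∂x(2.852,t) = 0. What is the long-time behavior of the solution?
As t → ∞, T → constant (steady state). Heat is conserved (no flux at boundaries); solution approaches the spatial average.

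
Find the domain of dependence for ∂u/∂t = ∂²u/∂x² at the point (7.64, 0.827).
The entire real line. The heat equation has infinite propagation speed: any initial disturbance instantly affects all points (though exponentially small far away).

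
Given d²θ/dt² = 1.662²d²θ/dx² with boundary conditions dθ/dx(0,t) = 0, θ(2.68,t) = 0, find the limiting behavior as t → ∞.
θ oscillates (no decay). Energy is conserved; the solution oscillates indefinitely as standing waves.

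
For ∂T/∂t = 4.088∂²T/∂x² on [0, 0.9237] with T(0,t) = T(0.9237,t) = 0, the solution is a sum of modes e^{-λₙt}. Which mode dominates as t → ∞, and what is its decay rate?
Eigenvalues: λₙ = 4.088n²π²/0.9237².
First three modes:
  n=1: λ₁ = 4.088π²/0.9237² ≈ 47.288
  n=2: λ₂ = 16.352π²/0.9237² ≈ 189.151 (4× faster decay)
  n=3: λ₃ = 36.792π²/0.9237² ≈ 425.59 (9× faster decay)
As t → ∞, higher modes decay exponentially faster. The n=1 mode dominates: T ~ c₁ sin(πx/0.9237) e^{-λ₁t}.
Decay rate: λ₁ = 4.088π²/0.9237² ≈ 47.288.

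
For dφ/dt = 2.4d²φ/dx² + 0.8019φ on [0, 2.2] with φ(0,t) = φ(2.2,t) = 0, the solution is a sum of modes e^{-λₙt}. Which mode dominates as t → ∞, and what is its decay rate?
Eigenvalues: λₙ = 2.4n²π²/2.2² - 0.8019.
First three modes:
  n=1: λ₁ = 2.4π²/2.2² - 0.8019 ≈ 4.092
  n=2: λ₂ = 9.6π²/2.2² - 0.8019 ≈ 18.774
  n=3: λ₃ = 21.6π²/2.2² - 0.8019 ≈ 43.244
Since 2.4π²/2.2² ≈ 4.894 > 0.8019, all λₙ > 0.
The n=1 mode decays slowest → dominates as t → ∞.
Asymptotic: φ ~ c₁ sin(πx/2.2) e^{-λ₁t} with decay rate λ₁ ≈ 4.092.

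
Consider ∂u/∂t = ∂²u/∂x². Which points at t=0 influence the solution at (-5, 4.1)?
The entire real line. The heat equation has infinite propagation speed: any initial disturbance instantly affects all points (though exponentially small far away).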